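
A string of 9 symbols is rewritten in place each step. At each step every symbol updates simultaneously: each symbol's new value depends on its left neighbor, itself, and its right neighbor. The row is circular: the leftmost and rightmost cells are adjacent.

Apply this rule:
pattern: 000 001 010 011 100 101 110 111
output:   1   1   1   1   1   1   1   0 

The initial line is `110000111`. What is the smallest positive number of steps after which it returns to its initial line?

2

011111100
110000111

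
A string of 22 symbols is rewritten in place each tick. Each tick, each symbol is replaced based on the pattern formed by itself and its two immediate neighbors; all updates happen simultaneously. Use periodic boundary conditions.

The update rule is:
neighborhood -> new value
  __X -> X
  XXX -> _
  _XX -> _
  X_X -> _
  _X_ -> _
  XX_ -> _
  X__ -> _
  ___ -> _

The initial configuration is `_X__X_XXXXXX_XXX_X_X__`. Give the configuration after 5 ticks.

X__X__________________
__X__________________X
_X__________________X_
X__________________X__
__________________X__X

__________________X__X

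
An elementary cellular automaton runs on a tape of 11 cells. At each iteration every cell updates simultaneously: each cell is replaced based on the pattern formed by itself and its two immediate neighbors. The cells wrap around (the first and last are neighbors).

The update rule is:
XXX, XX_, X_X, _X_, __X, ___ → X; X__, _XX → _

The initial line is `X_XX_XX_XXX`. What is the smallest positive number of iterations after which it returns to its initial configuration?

11

iteration 1: XX_XX_XX_XX
iteration 2: XXX_XX_XX_X
iteration 3: XXXX_XX_XX_
iteration 4: _XXXX_XX_XX
iteration 5: X_XXXX_XX_X
iteration 6: XX_XXXX_XX_
iteration 7: _XX_XXXX_XX
iteration 8: X_XX_XXXX_X
iteration 9: XX_XX_XXXX_
iteration 10: _XX_XX_XXXX
iteration 11: X_XX_XX_XXX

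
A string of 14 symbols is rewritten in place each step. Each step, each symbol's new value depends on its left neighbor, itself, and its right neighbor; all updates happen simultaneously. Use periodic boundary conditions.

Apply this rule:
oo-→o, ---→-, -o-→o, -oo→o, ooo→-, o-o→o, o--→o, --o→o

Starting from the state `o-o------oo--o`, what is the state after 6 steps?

oooo----oooooo
---oo--oo-----
--oooooooo----
-oo------oo---
oooo----oooo--
o--oo--oo--ooo

o--oo--oo--ooo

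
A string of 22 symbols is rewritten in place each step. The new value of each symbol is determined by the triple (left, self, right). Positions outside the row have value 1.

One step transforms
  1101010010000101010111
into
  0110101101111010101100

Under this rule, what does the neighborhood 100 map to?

1

At position 6 the neighborhood is 100; the next row has 1 there.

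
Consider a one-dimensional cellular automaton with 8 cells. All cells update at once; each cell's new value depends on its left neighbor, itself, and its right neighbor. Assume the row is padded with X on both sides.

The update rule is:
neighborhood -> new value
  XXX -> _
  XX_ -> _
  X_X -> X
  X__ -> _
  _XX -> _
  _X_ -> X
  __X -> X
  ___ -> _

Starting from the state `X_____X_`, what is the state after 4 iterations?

__X___X_

iteration 1: _____XXX
iteration 2: ____X___
iteration 3: ___XX__X
iteration 4: __X___X_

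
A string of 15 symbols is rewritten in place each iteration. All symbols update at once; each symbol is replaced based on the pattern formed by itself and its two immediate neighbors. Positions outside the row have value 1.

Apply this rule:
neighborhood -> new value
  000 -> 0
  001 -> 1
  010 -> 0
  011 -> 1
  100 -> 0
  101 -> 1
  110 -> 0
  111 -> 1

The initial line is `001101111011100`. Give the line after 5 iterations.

011011110111001
110111101110011
101111011100111
011110111001111
111101110011111

111101110011111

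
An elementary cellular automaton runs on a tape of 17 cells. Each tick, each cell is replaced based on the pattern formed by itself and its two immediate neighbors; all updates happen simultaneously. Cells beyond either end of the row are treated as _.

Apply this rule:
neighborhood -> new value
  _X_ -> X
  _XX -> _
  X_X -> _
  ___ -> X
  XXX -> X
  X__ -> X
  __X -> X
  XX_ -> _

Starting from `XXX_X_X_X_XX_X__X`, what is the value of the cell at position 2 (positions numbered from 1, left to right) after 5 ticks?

_

_X__X_X_X____XXXX
XXXXX_X_XXXXX_XX_
_XXX__X__XXX____X
X_X_XXXXX_X_XXXXX
X_X__XXX__X__XXX_
position 2 holds _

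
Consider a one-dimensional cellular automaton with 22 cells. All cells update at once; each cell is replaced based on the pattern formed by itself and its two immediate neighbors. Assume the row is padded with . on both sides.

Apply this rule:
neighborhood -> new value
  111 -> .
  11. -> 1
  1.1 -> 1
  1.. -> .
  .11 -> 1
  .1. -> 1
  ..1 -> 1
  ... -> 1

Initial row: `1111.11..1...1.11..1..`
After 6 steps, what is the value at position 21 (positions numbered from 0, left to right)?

1..1111.11.111111.11.1
1.11..111111....111111
1111.11....1.1111....1
1..1111.111111..1.1111
1.11..111....1.1111..1
1111.11.1.111111..1.11
position 21 holds 1

1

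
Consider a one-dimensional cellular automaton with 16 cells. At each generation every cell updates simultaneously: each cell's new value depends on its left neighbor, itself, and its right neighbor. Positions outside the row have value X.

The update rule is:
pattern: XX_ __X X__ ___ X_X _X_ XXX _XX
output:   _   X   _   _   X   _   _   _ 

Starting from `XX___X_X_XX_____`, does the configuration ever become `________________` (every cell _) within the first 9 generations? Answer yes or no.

____X_X_X______X
___X_X_X______X_
__X_X_X______X_X
_X_X_X______X_X_
X_X_X______X_X_X
_X_X______X_X_X_
X_X______X_X_X_X
_X______X_X_X_X_
X______X_X_X_X_X
generation 9 is X______X_X_X_X_X, still not uniform _

no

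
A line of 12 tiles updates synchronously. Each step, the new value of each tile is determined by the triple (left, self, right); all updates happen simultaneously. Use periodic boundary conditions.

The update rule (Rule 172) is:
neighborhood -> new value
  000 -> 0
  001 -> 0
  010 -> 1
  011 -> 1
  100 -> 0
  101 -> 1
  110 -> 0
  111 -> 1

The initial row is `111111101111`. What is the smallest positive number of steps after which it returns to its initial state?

12

111111011111
111110111111
111101111111
111011111111
110111111111
101111111111
011111111111
111111111110
111111111101
111111111011
111111110111
111111101111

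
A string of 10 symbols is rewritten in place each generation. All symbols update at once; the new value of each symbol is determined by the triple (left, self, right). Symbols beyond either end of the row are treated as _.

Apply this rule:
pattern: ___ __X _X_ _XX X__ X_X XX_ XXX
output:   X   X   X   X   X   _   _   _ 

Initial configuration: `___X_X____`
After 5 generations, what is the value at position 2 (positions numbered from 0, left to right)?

X

XXXX_XXXXX
X____X____
XXXXXXXXXX
X_________
XXXXXXXXXX
position 2 holds X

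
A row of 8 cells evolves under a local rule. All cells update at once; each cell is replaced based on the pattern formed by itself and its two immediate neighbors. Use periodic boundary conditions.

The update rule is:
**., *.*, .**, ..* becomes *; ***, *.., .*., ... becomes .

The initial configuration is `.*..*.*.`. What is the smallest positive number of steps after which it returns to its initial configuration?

8

*..*.*..
..*.*..*
.*.*..*.
*.*..*..
.*..*..*
*..*..*.
..*..*.*
.*..*.*.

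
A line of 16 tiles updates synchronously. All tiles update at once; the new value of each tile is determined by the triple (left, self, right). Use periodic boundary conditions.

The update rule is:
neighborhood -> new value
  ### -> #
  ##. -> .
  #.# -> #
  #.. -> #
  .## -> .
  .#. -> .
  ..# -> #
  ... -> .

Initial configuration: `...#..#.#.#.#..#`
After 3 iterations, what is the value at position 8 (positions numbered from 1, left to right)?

#

#.#.##.#.#.#.##.
.#.#..#.#.#.#..#
#.#.##.#.#.#.##.
position 8 holds #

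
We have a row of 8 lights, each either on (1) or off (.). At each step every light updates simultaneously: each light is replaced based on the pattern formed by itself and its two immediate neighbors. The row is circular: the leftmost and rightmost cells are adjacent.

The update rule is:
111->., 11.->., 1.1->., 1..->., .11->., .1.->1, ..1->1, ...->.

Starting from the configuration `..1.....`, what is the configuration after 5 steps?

.11.....
1.......
1......1
......1.
.....11.

.....11.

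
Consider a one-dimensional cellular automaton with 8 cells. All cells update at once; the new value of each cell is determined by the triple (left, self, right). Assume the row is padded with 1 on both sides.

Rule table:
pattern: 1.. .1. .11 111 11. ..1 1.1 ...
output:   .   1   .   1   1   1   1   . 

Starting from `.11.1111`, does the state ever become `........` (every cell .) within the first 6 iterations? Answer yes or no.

iteration 1: 1.11.111
iteration 2: 11.11.11
iteration 3: 111.11.1
iteration 4: 1111.11.
iteration 5: 11111.11
iteration 6: 111111.1
iteration 6 is 111111.1, still not uniform .

no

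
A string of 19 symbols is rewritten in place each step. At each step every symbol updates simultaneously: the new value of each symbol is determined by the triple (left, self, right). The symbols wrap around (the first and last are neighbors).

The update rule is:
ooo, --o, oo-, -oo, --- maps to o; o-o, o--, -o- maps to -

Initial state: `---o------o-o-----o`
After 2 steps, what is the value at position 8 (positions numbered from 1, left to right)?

o

step 1: -oo--ooooo----oooo-
step 2: ooo-oooooo-ooooooo-
position 8 holds o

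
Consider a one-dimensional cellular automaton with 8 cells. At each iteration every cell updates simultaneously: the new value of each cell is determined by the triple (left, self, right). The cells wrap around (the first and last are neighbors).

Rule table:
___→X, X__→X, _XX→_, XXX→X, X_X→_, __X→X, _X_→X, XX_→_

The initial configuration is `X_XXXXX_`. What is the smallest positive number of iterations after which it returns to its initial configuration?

X__XXX__
XXX_X_XX
XX__X__X
X_XXXXX_

4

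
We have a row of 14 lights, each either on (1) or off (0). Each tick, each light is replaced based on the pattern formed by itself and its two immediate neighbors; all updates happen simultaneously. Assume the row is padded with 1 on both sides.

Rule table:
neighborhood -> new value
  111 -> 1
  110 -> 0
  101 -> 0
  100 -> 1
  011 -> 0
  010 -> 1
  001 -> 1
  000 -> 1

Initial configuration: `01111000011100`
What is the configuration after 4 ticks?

00110111101011
11000011001001
10111100111110
00011011011100

00011011011100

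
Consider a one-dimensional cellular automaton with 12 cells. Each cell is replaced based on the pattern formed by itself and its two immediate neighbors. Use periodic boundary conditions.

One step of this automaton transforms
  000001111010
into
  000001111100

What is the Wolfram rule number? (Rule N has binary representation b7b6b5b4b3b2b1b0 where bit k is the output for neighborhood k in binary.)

232

position 6: 111 → 1  (bit 7 = 1)
position 8: 110 → 1  (bit 6 = 1)
position 9: 101 → 1  (bit 5 = 1)
position 11: 100 → 0  (bit 4 = 0)
position 5: 011 → 1  (bit 3 = 1)
position 10: 010 → 0  (bit 2 = 0)
position 4: 001 → 0  (bit 1 = 0)
position 0: 000 → 0  (bit 0 = 0)
bits b7..b0 = 11101000 = 232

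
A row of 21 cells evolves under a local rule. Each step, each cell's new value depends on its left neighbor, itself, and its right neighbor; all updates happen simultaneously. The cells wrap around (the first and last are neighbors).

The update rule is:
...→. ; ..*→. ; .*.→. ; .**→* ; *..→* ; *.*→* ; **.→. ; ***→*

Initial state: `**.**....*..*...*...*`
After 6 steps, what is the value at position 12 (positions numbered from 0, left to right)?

*.**.*....*..*...*..*
.**.*.*....*..*...*.*
**.*.*.*....*..*...*.
*.*.*.*.*....*..*...*
.*.*.*.*.*....*..*..*
*.*.*.*.*.*....*..*..
position 12 holds .

.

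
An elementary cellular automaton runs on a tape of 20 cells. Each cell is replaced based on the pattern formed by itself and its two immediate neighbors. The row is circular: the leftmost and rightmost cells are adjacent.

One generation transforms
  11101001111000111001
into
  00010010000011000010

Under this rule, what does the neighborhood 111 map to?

At position 0 the neighborhood is 111; the next row has 0 there.

0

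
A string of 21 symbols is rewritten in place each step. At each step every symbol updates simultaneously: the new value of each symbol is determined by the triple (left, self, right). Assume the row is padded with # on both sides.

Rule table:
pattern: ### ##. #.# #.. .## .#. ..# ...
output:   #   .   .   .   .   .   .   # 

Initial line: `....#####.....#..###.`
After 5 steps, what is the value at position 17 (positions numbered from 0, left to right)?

#

step 1: .##..###..###.....#..
step 2: ......#....#..###....
step 3: .####...##.....#..##.
step 4: ..##..#....###.......
step 5: ........##..#..#####.
position 17 holds #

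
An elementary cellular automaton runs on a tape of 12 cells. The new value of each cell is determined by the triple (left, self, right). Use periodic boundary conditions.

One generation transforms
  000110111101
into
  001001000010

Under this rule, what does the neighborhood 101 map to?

1

At position 5 the neighborhood is 101; the next row has 1 there.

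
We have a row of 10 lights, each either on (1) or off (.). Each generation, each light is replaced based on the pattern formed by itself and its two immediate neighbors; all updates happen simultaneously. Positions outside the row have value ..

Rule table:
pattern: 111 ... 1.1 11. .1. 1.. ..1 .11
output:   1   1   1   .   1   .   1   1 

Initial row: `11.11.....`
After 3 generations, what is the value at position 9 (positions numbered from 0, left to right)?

.

generation 1: 1.11..1111
generation 2: 111..1111.
generation 3: 11..1111..
position 9 holds .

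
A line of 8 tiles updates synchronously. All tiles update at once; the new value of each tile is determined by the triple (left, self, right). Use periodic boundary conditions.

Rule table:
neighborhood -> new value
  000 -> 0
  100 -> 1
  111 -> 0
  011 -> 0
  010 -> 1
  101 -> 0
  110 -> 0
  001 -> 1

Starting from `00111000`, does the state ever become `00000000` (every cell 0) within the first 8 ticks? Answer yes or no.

yes

01000100
11101110
00000000
all cells are 0 at tick 3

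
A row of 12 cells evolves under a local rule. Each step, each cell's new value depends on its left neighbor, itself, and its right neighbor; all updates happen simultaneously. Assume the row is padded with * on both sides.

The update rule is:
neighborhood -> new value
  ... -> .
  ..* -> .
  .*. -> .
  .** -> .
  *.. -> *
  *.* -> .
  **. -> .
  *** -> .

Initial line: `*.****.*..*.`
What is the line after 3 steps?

........*...
*........*..
.*........*.

.*........*.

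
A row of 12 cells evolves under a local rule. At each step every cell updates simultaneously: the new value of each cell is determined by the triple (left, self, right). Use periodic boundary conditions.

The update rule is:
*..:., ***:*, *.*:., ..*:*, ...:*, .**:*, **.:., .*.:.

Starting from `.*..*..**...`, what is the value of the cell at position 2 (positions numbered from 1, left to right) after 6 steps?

step 1: *..*..**..**
step 2: ..*..**..***
step 3: .*..**..***.
step 4: *..**..***..
step 5: ..**..***..*
step 6: .**..***..*.
position 2 holds *

*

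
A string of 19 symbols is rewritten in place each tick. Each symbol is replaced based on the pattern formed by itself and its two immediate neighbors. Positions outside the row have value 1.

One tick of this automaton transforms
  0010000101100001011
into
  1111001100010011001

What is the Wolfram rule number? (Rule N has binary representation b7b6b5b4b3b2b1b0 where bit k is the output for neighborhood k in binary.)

150

position 18: 111 → 1  (bit 7 = 1)
position 10: 110 → 0  (bit 6 = 0)
position 8: 101 → 0  (bit 5 = 0)
position 0: 100 → 1  (bit 4 = 1)
position 9: 011 → 0  (bit 3 = 0)
position 2: 010 → 1  (bit 2 = 1)
position 1: 001 → 1  (bit 1 = 1)
position 4: 000 → 0  (bit 0 = 0)
bits b7..b0 = 10010110 = 150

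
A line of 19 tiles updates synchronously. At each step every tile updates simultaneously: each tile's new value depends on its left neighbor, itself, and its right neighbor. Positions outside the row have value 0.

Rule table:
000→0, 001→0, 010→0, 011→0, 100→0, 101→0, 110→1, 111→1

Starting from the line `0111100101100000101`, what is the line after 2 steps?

0001100000000000000

0011100000100000000
0001100000000000000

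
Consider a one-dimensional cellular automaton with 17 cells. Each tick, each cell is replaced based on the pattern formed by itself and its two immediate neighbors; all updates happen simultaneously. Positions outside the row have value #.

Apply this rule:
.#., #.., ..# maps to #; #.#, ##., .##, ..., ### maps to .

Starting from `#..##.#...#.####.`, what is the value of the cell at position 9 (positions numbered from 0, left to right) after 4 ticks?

#

.##...##.##......
...#.#.....#....#
#.##.##...###..#.
.......#.#...###.
position 9 holds #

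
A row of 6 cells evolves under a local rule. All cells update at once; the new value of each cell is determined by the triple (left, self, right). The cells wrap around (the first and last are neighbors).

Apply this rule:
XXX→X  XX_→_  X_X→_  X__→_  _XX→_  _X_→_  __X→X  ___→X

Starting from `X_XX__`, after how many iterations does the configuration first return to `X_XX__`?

3

_____X
_XXXX_
X_XX__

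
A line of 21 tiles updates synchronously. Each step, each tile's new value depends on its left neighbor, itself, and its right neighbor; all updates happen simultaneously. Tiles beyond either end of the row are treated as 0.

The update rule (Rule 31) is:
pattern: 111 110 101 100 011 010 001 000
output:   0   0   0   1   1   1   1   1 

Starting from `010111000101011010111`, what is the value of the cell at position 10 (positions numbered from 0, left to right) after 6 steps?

0

110100111101010010100
100111100001011110111
111100011111010000100
100011110000011111111
111110001111110000000
100001111000001111111
position 10 holds 0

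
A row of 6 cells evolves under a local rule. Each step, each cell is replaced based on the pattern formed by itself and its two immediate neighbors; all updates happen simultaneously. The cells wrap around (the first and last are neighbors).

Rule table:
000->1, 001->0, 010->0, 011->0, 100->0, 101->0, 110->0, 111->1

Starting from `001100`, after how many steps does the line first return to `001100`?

2

100001
001100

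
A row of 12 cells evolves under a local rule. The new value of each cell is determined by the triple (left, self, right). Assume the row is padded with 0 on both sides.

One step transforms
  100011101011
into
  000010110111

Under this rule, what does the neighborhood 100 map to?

At position 1 the neighborhood is 100; the next row has 0 there.

0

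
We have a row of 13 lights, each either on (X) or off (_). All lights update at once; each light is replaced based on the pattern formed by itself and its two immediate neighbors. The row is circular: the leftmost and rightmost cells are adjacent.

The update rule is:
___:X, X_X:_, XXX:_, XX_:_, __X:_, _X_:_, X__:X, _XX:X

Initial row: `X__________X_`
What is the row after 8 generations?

XXX_X________

_XXXXXXXXX___
_X________XXX
__XXXXXXX_X__
X_X________XX
___XXXXXXX_X_
XX_X________X
____XXXXXXX_X
XXX_X________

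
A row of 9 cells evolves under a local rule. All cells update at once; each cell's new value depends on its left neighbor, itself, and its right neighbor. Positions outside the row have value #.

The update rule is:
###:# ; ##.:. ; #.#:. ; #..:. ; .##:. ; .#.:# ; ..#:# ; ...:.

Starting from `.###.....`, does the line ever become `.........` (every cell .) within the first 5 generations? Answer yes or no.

no

generation 1: ..#.....#
generation 2: .##....#.
generation 3: ......##.
generation 4: .....#...
generation 5: ....##..#
generation 5 is ....##..#, still not uniform .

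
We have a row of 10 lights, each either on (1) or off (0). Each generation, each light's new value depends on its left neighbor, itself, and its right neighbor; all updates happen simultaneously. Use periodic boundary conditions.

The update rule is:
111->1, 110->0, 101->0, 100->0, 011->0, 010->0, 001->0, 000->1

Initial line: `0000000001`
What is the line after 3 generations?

0001110000

0111111100
0011111001
0001110000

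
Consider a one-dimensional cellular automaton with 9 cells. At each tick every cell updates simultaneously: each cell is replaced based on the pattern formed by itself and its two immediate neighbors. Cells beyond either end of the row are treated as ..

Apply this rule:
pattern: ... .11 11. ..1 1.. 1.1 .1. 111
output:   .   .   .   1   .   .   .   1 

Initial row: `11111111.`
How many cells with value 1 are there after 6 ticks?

1

.111111..
1.1111...
...11....
..1......
.1.......
1........
count of 1: 1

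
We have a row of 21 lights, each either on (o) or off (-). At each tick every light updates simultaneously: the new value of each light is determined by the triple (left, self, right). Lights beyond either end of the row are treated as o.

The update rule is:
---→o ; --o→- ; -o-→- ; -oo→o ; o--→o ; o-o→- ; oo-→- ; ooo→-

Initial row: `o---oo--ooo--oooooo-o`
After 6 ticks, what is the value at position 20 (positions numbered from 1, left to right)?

-oo-o-o-o--o-o------o
-o-------o----ooooo-o
--oooooo--ooo-o-----o
o-o-----o-o----oooo-o
---oooo----ooo-o----o
oo-o---ooo-o----ooo-o
position 20 holds -

-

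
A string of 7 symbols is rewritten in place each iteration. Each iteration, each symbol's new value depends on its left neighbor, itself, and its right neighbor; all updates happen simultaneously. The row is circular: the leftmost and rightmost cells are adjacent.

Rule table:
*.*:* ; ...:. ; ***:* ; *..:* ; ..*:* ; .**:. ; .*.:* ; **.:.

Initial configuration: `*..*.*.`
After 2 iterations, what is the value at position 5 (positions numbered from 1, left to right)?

*******
*******
position 5 holds *

*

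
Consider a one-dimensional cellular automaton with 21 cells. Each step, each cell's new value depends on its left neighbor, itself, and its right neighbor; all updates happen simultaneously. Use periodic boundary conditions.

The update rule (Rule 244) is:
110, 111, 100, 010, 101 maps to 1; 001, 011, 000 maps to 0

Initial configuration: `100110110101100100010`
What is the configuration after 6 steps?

100111100110111101101

step 1: 110011011110110110011
step 2: 111001101111011011001
step 3: 111100110111101101100
step 4: 011110011011110110110
step 5: 001111001101111011011
step 6: 100111100110111101101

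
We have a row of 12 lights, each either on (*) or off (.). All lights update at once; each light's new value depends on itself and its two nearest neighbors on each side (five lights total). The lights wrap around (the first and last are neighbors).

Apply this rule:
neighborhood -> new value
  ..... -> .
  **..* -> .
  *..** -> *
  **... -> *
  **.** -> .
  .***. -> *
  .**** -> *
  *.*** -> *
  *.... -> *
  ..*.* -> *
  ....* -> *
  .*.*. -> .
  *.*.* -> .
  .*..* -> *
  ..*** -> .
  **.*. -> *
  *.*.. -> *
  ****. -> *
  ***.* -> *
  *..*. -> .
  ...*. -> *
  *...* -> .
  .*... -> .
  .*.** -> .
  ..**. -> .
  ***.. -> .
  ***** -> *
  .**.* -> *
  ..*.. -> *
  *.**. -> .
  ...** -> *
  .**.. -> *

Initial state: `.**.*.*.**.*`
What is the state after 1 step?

..**.....**.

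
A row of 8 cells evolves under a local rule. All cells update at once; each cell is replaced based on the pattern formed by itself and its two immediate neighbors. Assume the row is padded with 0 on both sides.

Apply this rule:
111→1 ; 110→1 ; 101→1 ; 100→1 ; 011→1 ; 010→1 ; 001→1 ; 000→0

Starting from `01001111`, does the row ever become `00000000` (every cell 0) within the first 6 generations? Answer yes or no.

11111111
11111111  (fixed point — unchanged through generation 6)
generation 6 is 11111111, still not uniform 0

no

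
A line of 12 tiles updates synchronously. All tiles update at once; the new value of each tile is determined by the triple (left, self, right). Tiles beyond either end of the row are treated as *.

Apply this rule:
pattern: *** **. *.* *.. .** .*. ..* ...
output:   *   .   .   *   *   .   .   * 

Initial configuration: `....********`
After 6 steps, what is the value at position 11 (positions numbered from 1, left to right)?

***.********
**..********
*.*.********
....********  (repeats step 0; period 4)
step 6: **..********
position 11 holds *

*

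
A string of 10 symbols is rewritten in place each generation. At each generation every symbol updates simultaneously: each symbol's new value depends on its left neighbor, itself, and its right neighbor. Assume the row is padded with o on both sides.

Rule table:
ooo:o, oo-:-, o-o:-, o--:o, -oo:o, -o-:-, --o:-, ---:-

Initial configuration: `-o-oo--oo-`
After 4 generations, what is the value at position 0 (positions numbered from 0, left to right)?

---o-o-o--
o-------o-
-o--------
--o-------
position 0 holds -

-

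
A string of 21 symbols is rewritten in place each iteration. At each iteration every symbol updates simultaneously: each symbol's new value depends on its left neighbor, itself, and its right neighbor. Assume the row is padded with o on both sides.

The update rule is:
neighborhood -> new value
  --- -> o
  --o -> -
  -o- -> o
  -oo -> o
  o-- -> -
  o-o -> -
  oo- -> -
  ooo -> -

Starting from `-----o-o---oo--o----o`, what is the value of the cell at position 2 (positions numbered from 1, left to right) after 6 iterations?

-ooo-o-o-o-o---o-oo-o
-o---o-o-o-o-o-o-o--o
-o-o-o-o-o-o-o-o-o--o
-o-o-o-o-o-o-o-o-o--o  (fixed point — unchanged through iteration 6)
position 2 holds o

o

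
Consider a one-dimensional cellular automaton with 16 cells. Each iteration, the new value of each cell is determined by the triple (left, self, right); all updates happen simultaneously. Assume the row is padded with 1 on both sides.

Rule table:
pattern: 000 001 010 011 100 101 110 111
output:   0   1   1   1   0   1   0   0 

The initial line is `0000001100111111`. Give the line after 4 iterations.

0000011001100000
0000110011000001
0001100110000011
0011001100000110

0011001100000110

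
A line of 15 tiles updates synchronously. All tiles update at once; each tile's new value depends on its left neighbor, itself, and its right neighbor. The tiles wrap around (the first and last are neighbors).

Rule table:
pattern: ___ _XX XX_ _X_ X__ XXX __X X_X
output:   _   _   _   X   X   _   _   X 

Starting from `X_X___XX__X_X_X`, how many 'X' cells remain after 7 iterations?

_XXX____X_XXXX_
____X___XX____X
X___XX____X___X
_X____X___XX___
_XX___XX____X__
___X____X___XX_
___XX___XX____X
count of X: 5

5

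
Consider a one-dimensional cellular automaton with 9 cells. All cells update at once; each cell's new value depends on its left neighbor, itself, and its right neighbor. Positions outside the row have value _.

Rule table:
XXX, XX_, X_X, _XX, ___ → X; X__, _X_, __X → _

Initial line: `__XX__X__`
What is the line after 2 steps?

_XXX_XX__

X_XX____X
_XXX_XX__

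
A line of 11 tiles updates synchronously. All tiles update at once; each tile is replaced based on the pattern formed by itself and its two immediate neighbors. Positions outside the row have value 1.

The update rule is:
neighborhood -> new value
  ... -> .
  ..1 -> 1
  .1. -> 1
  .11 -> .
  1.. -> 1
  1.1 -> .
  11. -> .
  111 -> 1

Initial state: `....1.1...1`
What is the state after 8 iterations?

1..11.11.1.
.11......1.
...1....11.
1.111..1...
...1.1111.1
1.11..11...
....11..1.1
1..1..111..

1..1..111..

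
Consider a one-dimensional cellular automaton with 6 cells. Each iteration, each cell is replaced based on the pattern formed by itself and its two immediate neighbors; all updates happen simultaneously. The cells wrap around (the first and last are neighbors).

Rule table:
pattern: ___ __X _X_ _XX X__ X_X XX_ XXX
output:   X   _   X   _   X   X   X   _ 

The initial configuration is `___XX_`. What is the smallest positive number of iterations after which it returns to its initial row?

6

XX__XX
_XX___
__XXXX
X____X
XXXX__
___XX_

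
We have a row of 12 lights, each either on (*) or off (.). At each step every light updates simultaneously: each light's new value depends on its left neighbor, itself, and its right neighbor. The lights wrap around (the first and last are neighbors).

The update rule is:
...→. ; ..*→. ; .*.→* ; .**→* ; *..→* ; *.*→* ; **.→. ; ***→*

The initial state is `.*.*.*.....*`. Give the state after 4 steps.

****.***.*.*

step 1: *******....*
step 2: ******.*...*
step 3: *****.***..*
step 4: ****.***.*.*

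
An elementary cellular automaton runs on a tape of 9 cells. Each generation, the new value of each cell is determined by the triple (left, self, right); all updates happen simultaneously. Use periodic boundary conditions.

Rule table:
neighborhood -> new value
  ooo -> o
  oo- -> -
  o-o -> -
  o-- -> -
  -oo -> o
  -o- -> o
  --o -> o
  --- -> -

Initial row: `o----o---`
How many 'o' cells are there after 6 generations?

4

o---oo--o
---oo--oo
--oo--oo-
-oo--oo--
oo--oo---
o--oo---o
count of o: 4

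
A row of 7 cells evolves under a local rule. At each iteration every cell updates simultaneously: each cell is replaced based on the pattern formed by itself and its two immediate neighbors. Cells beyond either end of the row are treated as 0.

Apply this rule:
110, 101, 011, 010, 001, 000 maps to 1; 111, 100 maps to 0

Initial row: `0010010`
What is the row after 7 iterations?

1011110

iteration 1: 1110110
iteration 2: 1011110
iteration 3: 1110010
iteration 4: 1010110
iteration 5: 1111110
iteration 6: 1000010
iteration 7: 1011110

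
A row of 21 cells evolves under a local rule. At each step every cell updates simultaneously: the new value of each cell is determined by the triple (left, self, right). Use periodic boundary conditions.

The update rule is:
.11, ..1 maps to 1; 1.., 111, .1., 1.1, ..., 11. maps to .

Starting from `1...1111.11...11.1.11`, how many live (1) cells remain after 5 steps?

6

...11....1...11....1.
..11....1...11....1..
.11....1...11....1...
11....1...11....1....
1....1...11....1....1
count of 1: 6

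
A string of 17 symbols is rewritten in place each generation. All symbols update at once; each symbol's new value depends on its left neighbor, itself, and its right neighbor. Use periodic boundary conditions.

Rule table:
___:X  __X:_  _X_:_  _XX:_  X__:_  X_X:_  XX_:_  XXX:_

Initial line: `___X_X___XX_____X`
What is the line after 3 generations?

_X_____X____XXX__
___XXX___XX_____X
_X_____X____XXX__

_X_____X____XXX__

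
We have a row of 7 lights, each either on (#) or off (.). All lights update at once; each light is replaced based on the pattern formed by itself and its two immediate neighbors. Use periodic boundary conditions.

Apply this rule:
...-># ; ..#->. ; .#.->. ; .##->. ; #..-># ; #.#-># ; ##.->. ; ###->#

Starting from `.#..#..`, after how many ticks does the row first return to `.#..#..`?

..#..##
#..#...
.#..##.
..#...#
#..##..
.#...#.
..##..#
#...#..
.##..#.
...#..#
##..#..
..#..#.
#..#..#
.#..#..

14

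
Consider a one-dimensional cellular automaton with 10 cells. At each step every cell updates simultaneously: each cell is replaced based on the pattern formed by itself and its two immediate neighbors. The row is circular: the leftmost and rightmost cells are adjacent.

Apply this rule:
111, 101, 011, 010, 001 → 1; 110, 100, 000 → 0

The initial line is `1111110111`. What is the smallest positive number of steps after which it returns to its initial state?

10

1111101111
1111011111
1110111111
1101111111
1011111111
0111111111
1111111110
1111111101
1111111011
1111110111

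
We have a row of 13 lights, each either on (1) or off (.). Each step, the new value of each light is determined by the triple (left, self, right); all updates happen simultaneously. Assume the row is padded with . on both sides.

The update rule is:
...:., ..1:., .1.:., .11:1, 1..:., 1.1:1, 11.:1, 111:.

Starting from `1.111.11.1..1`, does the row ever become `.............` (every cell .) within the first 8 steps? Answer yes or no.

.11.11111....
.1111...1....
.1..1........
.............
all cells are . at step 4

yes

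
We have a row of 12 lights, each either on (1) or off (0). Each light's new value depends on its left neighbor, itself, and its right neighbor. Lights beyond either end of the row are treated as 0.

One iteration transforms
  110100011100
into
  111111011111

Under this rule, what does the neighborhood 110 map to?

1

At position 1 the neighborhood is 110; the next row has 1 there.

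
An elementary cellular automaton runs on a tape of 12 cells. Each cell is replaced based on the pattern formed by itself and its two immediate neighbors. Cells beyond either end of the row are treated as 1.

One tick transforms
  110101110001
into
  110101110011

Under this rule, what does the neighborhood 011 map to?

1

At position 5 the neighborhood is 011; the next row has 1 there.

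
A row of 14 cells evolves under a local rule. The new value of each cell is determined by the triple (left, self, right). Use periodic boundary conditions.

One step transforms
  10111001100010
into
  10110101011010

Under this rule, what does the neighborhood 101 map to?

At position 1 the neighborhood is 101; the next row has 0 there.

0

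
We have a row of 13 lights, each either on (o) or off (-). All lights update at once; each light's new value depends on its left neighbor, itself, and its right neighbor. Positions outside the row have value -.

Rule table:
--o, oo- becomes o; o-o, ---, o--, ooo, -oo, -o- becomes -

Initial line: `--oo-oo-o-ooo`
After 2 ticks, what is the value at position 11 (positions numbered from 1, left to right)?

-o-o--o-----o
o----o-----o-
position 11 holds -

-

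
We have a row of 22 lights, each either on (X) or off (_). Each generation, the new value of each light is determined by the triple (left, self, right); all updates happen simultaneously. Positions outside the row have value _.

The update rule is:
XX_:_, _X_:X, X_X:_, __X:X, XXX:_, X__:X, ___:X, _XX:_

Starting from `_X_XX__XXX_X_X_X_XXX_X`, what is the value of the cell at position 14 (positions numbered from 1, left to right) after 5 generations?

generation 1: XX___XX____X_X_X_____X
generation 2: __XXX__XXXXX_X_XXXXXXX
generation 3: XX___XX______X________
generation 4: __XXX__XXXXXXXXXXXXXXX
generation 5: XX___XX_______________
position 14 holds _

_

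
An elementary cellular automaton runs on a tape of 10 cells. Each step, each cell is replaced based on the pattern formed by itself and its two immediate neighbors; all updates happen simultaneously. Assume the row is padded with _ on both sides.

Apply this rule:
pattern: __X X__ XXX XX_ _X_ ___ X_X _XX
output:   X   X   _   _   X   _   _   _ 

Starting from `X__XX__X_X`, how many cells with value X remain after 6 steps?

XXX__XXX_X
___XX____X
__X__X__XX
_XXXXXXX__
X_______X_
XX_____XXX
count of X: 5

5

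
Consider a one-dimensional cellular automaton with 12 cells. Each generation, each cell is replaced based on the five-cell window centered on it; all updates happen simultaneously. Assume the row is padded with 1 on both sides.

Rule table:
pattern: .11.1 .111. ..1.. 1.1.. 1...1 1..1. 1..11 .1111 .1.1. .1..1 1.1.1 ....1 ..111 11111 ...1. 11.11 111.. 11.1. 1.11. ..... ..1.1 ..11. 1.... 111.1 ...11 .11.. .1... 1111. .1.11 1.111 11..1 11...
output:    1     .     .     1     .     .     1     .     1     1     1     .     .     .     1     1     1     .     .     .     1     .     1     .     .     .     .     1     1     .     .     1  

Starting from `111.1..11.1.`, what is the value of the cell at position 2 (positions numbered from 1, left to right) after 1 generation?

.1..111.1.11
position 2 holds 1

1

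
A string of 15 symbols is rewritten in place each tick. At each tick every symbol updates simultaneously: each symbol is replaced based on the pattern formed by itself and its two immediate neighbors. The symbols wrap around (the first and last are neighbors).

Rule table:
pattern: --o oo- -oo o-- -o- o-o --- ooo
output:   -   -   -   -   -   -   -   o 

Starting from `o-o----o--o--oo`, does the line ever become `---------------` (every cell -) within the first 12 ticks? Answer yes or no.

yes

tick 1: --------------o
tick 2: ---------------
all cells are - at tick 2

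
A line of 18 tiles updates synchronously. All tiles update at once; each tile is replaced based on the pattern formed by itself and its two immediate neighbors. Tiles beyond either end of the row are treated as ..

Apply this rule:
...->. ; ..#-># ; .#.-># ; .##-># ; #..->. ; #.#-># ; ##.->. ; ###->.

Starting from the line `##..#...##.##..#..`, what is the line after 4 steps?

#...##.##..##.....

#..##..##.##..##..
#.##..##.##..##...
###..##.##..##....
#...##.##..##.....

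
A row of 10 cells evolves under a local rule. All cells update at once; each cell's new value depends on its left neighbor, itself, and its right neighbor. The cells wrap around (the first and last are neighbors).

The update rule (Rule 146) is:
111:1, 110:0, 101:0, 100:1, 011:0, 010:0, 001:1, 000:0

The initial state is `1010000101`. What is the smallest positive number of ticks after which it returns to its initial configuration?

4

tick 1: 0001001000
tick 2: 0010110100
tick 3: 0100000010
tick 4: 1010000101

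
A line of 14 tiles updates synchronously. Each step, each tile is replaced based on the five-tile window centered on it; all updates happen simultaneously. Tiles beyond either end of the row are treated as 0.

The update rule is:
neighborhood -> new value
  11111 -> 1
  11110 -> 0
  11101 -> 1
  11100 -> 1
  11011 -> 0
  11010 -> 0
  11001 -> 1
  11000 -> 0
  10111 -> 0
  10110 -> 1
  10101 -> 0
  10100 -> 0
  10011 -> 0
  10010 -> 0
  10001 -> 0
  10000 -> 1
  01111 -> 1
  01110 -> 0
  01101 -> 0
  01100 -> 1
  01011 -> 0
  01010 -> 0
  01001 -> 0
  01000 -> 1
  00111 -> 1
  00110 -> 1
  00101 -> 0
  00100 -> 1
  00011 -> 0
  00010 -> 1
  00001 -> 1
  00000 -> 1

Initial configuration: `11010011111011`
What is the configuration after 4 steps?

10000011101011
11111010100011
11101000010011
10100111110011

10100111110011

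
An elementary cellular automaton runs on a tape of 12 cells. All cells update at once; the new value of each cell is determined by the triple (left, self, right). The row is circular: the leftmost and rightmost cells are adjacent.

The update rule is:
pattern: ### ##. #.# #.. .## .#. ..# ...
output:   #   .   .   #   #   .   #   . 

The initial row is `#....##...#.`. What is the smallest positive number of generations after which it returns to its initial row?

.#..##.#.#..
#.###.....#.
..##.#...#..
.##...#.#.#.
##.#.#.....#
#.....#...##
.#...#.#.###
..#.#....##.
.#...#..##.#
..#.#.###...
.#....##.#..
#.#..##...#.
...###.#.#..
..###.....#.
.###.#...#.#
.##...#.#...
##.#.#...#..
#.....#.#.##
.#...#....##
..#.#.#..##.
.#.....###.#
..#...###...
.#.#.###.#..
#....##...#.

24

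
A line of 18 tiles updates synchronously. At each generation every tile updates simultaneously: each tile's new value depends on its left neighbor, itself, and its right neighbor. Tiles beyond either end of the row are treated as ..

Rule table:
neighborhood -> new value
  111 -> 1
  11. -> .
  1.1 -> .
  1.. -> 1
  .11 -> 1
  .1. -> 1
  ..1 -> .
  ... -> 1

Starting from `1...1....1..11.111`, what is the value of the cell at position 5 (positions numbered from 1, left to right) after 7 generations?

1

generation 1: 111.1111.11.1..11.
generation 2: 11..111..1..11.1.1
generation 3: 1.1.11.1.11.1..1.1
generation 4: 1.1.1..1.1..11.1.1
generation 5: 1.1.11.1.11.1..1.1  (repeats generation 3; period 2)
generation 7: 1.1.11.1.11.1..1.1
position 5 holds 1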